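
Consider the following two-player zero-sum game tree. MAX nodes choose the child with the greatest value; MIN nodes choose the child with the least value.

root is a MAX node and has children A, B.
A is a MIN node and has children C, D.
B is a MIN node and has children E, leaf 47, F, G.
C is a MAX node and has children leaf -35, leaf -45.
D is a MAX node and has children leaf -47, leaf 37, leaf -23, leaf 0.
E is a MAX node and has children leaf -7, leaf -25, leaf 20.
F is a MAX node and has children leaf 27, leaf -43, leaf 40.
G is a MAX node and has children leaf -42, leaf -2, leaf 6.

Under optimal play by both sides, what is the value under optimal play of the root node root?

6

C (MAX): max(-35, -45) = -35
D (MAX): max(-47, 37, -23, 0) = 37
A (MIN): min(-35, 37) = -35
E (MAX): max(-7, -25, 20) = 20
F (MAX): max(27, -43, 40) = 40
G (MAX): max(-42, -2, 6) = 6
B (MIN): min(20, 47, 40, 6) = 6
root (MAX): max(-35, 6) = 6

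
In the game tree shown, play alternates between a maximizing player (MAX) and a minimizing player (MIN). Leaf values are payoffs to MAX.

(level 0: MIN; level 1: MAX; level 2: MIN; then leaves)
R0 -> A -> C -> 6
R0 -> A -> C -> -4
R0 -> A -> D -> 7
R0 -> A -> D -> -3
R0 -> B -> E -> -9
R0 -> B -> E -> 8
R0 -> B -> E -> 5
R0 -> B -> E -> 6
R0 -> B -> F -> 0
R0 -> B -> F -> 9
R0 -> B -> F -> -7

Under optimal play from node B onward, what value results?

-7

E (MIN): min(-9, 8, 5, 6) = -9
F (MIN): min(0, 9, -7) = -7
B (MAX): max(-9, -7) = -7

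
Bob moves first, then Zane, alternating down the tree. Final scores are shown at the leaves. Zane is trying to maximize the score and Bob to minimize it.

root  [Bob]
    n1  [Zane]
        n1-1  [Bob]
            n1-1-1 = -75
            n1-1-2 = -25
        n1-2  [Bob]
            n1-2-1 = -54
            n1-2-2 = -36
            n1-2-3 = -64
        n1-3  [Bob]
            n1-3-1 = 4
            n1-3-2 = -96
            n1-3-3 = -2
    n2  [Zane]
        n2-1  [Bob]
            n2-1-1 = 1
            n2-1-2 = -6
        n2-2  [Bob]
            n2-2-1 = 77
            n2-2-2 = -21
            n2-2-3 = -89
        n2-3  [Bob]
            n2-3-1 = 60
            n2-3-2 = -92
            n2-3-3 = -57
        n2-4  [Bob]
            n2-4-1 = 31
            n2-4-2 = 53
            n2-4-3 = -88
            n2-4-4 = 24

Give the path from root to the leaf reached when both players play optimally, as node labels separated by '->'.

n1-1 (Bob): min(-75, -25) = -75
n1-2 (Bob): min(-54, -36, -64) = -64
n1-3 (Bob): min(4, -96, -2) = -96
n1 (Zane): max(-75, -64, -96) = -64
n2-1 (Bob): min(1, -6) = -6
n2-2 (Bob): min(77, -21, -89) = -89
n2-3 (Bob): min(60, -92, -57) = -92
n2-4 (Bob): min(31, 53, -88, 24) = -88
n2 (Zane): max(-6, -89, -92, -88) = -6
root (Bob): min(-64, -6) = -64
At root, Bob picks n1 (lowest: -64).
At n1, Zane picks n1-2 (highest: -64).
At n1-2, Bob picks n1-2-3 (lowest: -64).
Terminal value -64.

root -> n1 -> n1-2 -> n1-2-3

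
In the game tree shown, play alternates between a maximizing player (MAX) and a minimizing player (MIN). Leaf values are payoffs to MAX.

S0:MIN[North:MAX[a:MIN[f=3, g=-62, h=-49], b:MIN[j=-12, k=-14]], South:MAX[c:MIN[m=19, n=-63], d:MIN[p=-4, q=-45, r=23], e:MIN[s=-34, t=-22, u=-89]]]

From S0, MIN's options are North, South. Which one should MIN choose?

South

a (MIN): min(3, -62, -49) = -62
b (MIN): min(-12, -14) = -14
North (MAX): max(-62, -14) = -14
c (MIN): min(19, -63) = -63
d (MIN): min(-4, -45, 23) = -45
e (MIN): min(-34, -22, -89) = -89
South (MAX): max(-63, -45, -89) = -45
S0 (MIN): min(-14, -45) = -45
MIN at S0 wants the lowest of {North=-14, South=-45}, so chooses South.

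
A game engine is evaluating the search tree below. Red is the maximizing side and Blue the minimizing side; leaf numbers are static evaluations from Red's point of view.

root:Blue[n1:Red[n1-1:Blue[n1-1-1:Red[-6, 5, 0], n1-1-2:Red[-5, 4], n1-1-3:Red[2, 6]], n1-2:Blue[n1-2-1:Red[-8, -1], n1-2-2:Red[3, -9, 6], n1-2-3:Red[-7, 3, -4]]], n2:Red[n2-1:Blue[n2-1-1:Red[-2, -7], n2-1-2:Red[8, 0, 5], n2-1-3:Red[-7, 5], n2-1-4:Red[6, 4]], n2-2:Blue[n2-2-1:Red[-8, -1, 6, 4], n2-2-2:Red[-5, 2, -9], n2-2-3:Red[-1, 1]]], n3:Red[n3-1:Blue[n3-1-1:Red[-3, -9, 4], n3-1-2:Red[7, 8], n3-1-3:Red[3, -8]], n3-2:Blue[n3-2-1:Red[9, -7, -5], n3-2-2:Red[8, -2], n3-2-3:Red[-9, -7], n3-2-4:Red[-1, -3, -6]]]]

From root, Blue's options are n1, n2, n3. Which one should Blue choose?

n2

n1-1-1 (Red): max(-6, 5, 0) = 5
n1-1-2 (Red): max(-5, 4) = 4
n1-1-3 (Red): max(2, 6) = 6
n1-1 (Blue): min(5, 4, 6) = 4
n1-2-1 (Red): max(-8, -1) = -1
n1-2-2 (Red): max(3, -9, 6) = 6
n1-2-3 (Red): max(-7, 3, -4) = 3
n1-2 (Blue): min(-1, 6, 3) = -1
n1 (Red): max(4, -1) = 4
n2-1-1 (Red): max(-2, -7) = -2
n2-1-2 (Red): max(8, 0, 5) = 8
n2-1-3 (Red): max(-7, 5) = 5
n2-1-4 (Red): max(6, 4) = 6
n2-1 (Blue): min(-2, 8, 5, 6) = -2
n2-2-1 (Red): max(-8, -1, 6, 4) = 6
n2-2-2 (Red): max(-5, 2, -9) = 2
n2-2-3 (Red): max(-1, 1) = 1
n2-2 (Blue): min(6, 2, 1) = 1
n2 (Red): max(-2, 1) = 1
n3-1-1 (Red): max(-3, -9, 4) = 4
n3-1-2 (Red): max(7, 8) = 8
n3-1-3 (Red): max(3, -8) = 3
n3-1 (Blue): min(4, 8, 3) = 3
n3-2-1 (Red): max(9, -7, -5) = 9
n3-2-2 (Red): max(8, -2) = 8
n3-2-3 (Red): max(-9, -7) = -7
n3-2-4 (Red): max(-1, -3, -6) = -1
n3-2 (Blue): min(9, 8, -7, -1) = -7
n3 (Red): max(3, -7) = 3
root (Blue): min(4, 1, 3) = 1
Blue at root wants the lowest of {n1=4, n2=1, n3=3}, so chooses n2.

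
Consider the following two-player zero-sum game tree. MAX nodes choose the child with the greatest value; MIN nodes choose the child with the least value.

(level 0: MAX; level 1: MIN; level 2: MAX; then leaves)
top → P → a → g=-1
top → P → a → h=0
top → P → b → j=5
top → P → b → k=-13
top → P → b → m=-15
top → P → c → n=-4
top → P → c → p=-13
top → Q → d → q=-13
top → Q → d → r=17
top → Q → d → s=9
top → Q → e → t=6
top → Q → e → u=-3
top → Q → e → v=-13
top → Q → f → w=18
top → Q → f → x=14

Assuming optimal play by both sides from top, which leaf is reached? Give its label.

t

a (MAX): max(-1, 0) = 0
b (MAX): max(5, -13, -15) = 5
c (MAX): max(-4, -13) = -4
P (MIN): min(0, 5, -4) = -4
d (MAX): max(-13, 17, 9) = 17
e (MAX): max(6, -3, -13) = 6
f (MAX): max(18, 14) = 18
Q (MIN): min(17, 6, 18) = 6
top (MAX): max(-4, 6) = 6
At top, MAX picks Q (highest: 6).
At Q, MIN picks e (lowest: 6).
At e, MAX picks t (highest: 6).
Terminal value 6.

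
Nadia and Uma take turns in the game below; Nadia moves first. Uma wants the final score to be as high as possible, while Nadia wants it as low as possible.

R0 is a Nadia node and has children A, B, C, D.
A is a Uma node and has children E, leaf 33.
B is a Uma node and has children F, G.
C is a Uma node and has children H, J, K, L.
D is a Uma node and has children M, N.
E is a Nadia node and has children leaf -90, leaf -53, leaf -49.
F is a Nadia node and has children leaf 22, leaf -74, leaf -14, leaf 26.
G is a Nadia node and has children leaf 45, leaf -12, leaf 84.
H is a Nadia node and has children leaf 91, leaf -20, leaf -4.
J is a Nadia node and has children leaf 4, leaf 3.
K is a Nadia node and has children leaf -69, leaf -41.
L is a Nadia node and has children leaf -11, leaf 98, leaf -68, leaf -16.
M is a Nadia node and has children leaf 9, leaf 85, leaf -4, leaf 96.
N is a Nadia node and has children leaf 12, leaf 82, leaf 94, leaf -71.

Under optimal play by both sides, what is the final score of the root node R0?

E (Nadia): min(-90, -53, -49) = -90
A (Uma): max(-90, 33) = 33
F (Nadia): min(22, -74, -14, 26) = -74
G (Nadia): min(45, -12, 84) = -12
B (Uma): max(-74, -12) = -12
H (Nadia): min(91, -20, -4) = -20
J (Nadia): min(4, 3) = 3
K (Nadia): min(-69, -41) = -69
L (Nadia): min(-11, 98, -68, -16) = -68
C (Uma): max(-20, 3, -69, -68) = 3
M (Nadia): min(9, 85, -4, 96) = -4
N (Nadia): min(12, 82, 94, -71) = -71
D (Uma): max(-4, -71) = -4
R0 (Nadia): min(33, -12, 3, -4) = -12

-12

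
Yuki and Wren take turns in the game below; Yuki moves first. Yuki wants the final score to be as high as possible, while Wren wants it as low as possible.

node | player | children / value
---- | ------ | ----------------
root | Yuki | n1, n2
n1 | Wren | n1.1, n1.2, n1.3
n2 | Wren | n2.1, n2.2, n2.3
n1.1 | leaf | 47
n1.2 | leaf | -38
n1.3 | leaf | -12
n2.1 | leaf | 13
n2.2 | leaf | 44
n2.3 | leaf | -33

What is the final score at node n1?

n1 (Wren): min(47, -38, -12) = -38

-38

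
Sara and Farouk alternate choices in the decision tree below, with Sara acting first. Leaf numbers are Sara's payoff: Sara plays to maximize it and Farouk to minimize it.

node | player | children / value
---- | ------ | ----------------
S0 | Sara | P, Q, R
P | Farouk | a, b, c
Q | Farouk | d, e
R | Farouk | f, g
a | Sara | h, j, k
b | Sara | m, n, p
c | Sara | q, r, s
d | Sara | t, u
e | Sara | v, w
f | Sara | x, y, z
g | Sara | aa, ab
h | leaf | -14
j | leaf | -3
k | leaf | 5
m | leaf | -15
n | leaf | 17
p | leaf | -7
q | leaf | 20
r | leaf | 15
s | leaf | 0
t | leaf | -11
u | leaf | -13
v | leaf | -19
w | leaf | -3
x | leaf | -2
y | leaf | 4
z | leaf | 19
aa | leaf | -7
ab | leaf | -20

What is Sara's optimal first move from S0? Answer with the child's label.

P

a (Sara): max(-14, -3, 5) = 5
b (Sara): max(-15, 17, -7) = 17
c (Sara): max(20, 15, 0) = 20
P (Farouk): min(5, 17, 20) = 5
d (Sara): max(-11, -13) = -11
e (Sara): max(-19, -3) = -3
Q (Farouk): min(-11, -3) = -11
f (Sara): max(-2, 4, 19) = 19
g (Sara): max(-7, -20) = -7
R (Farouk): min(19, -7) = -7
S0 (Sara): max(5, -11, -7) = 5
Sara at S0 wants the highest of {P=5, Q=-11, R=-7}, so chooses P.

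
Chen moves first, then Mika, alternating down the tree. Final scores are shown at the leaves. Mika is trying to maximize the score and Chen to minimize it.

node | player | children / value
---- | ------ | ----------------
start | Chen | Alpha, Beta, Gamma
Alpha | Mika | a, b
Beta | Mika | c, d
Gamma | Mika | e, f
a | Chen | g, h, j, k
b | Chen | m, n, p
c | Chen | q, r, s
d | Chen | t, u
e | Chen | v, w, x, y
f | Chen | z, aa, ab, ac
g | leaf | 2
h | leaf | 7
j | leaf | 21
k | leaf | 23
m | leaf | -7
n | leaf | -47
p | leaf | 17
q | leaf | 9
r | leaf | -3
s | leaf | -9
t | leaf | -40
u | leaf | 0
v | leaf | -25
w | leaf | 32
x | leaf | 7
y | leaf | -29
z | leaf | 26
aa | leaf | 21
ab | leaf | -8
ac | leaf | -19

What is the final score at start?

a (Chen): min(2, 7, 21, 23) = 2
b (Chen): min(-7, -47, 17) = -47
Alpha (Mika): max(2, -47) = 2
c (Chen): min(9, -3, -9) = -9
d (Chen): min(-40, 0) = -40
Beta (Mika): max(-9, -40) = -9
e (Chen): min(-25, 32, 7, -29) = -29
f (Chen): min(26, 21, -8, -19) = -19
Gamma (Mika): max(-29, -19) = -19
start (Chen): min(2, -9, -19) = -19

-19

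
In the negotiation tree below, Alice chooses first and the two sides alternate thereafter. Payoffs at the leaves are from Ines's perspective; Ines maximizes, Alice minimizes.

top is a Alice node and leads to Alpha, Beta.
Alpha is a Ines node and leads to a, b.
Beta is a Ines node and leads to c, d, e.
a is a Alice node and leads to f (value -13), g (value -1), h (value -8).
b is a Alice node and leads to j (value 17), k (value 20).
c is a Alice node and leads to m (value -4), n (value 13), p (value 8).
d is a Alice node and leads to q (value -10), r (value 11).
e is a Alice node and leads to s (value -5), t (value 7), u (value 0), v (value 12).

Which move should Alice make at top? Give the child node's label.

Beta

a (Alice): min(-13, -1, -8) = -13
b (Alice): min(17, 20) = 17
Alpha (Ines): max(-13, 17) = 17
c (Alice): min(-4, 13, 8) = -4
d (Alice): min(-10, 11) = -10
e (Alice): min(-5, 7, 0, 12) = -5
Beta (Ines): max(-4, -10, -5) = -4
top (Alice): min(17, -4) = -4
Alice at top wants the lowest of {Alpha=17, Beta=-4}, so chooses Beta.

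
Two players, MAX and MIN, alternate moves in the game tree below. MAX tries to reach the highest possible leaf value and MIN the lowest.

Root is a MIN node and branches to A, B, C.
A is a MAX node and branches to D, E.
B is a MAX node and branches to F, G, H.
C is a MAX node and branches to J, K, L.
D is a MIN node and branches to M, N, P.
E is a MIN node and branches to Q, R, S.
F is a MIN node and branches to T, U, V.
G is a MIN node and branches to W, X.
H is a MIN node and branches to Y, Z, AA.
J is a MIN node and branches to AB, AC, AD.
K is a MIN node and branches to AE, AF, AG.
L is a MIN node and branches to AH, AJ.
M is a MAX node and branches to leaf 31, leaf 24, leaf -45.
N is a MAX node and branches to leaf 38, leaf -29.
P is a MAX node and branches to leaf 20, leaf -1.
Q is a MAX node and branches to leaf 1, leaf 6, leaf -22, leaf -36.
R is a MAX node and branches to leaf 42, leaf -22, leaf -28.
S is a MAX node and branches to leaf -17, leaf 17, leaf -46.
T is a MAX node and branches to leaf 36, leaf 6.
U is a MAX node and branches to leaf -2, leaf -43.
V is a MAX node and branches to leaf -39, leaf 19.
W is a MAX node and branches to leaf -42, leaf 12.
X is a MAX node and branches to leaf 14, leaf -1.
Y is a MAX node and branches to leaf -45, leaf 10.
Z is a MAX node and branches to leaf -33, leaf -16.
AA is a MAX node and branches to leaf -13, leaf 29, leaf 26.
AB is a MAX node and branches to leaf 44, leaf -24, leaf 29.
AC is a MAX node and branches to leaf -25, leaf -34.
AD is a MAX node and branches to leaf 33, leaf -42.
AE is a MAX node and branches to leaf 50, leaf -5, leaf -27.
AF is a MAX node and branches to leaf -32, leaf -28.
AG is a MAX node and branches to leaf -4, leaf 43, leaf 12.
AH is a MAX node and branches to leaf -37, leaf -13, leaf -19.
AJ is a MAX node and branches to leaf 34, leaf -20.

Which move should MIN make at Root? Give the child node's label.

C

M (MAX): max(31, 24, -45) = 31
N (MAX): max(38, -29) = 38
P (MAX): max(20, -1) = 20
D (MIN): min(31, 38, 20) = 20
Q (MAX): max(1, 6, -22, -36) = 6
R (MAX): max(42, -22, -28) = 42
S (MAX): max(-17, 17, -46) = 17
E (MIN): min(6, 42, 17) = 6
A (MAX): max(20, 6) = 20
T (MAX): max(36, 6) = 36
U (MAX): max(-2, -43) = -2
V (MAX): max(-39, 19) = 19
F (MIN): min(36, -2, 19) = -2
W (MAX): max(-42, 12) = 12
X (MAX): max(14, -1) = 14
G (MIN): min(12, 14) = 12
Y (MAX): max(-45, 10) = 10
Z (MAX): max(-33, -16) = -16
AA (MAX): max(-13, 29, 26) = 29
H (MIN): min(10, -16, 29) = -16
B (MAX): max(-2, 12, -16) = 12
AB (MAX): max(44, -24, 29) = 44
AC (MAX): max(-25, -34) = -25
AD (MAX): max(33, -42) = 33
J (MIN): min(44, -25, 33) = -25
AE (MAX): max(50, -5, -27) = 50
AF (MAX): max(-32, -28) = -28
AG (MAX): max(-4, 43, 12) = 43
K (MIN): min(50, -28, 43) = -28
AH (MAX): max(-37, -13, -19) = -13
AJ (MAX): max(34, -20) = 34
L (MIN): min(-13, 34) = -13
C (MAX): max(-25, -28, -13) = -13
Root (MIN): min(20, 12, -13) = -13
MIN at Root wants the lowest of {A=20, B=12, C=-13}, so chooses C.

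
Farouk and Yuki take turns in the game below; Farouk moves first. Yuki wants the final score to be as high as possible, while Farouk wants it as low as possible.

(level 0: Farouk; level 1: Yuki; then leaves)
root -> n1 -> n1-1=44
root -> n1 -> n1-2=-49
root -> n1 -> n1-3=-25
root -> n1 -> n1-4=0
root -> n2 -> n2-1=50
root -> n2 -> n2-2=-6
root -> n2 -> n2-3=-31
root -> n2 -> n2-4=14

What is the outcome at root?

44

n1 (Yuki): max(44, -49, -25, 0) = 44
n2 (Yuki): max(50, -6, -31, 14) = 50
root (Farouk): min(44, 50) = 44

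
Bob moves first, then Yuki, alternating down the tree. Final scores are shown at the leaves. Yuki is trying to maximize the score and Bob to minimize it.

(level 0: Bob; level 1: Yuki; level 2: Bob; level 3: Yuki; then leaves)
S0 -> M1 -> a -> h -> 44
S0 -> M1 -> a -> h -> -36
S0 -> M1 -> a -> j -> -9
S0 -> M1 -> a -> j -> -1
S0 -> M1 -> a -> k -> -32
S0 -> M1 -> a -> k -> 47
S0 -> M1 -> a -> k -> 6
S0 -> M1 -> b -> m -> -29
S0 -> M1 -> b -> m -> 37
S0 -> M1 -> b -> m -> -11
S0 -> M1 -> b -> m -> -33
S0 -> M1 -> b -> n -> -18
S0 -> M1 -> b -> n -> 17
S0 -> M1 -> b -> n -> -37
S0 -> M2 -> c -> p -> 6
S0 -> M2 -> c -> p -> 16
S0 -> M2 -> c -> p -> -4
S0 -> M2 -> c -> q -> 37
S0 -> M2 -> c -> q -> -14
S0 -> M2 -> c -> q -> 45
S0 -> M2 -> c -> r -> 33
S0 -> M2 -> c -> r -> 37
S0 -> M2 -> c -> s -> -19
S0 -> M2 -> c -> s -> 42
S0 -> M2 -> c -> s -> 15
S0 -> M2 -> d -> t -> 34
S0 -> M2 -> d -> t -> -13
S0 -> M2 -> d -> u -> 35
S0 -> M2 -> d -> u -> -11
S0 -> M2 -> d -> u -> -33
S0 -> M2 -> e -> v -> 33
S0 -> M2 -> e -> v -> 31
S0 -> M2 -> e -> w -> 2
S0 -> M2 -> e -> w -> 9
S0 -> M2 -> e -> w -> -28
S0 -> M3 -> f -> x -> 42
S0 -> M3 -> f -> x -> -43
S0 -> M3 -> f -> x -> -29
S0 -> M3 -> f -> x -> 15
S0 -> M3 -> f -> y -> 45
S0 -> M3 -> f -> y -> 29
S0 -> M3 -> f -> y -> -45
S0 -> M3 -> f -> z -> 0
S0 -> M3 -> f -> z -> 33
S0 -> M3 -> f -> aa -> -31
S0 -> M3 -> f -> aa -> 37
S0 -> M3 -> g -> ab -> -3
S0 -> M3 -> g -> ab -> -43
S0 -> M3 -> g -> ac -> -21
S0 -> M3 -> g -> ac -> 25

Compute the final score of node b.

17

m (Yuki): max(-29, 37, -11, -33) = 37
n (Yuki): max(-18, 17, -37) = 17
b (Bob): min(37, 17) = 17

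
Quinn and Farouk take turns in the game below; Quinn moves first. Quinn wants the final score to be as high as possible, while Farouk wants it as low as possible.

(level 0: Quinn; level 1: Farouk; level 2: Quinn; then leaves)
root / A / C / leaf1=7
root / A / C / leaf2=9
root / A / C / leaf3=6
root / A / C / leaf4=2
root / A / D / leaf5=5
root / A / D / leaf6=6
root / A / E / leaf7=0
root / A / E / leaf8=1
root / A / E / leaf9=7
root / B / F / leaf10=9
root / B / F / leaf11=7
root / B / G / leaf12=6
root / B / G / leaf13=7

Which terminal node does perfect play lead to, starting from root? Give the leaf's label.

leaf13

C (Quinn): max(7, 9, 6, 2) = 9
D (Quinn): max(5, 6) = 6
E (Quinn): max(0, 1, 7) = 7
A (Farouk): min(9, 6, 7) = 6
F (Quinn): max(9, 7) = 9
G (Quinn): max(6, 7) = 7
B (Farouk): min(9, 7) = 7
root (Quinn): max(6, 7) = 7
At root, Quinn picks B (highest: 7).
At B, Farouk picks G (lowest: 7).
At G, Quinn picks leaf13 (highest: 7).
Terminal value 7.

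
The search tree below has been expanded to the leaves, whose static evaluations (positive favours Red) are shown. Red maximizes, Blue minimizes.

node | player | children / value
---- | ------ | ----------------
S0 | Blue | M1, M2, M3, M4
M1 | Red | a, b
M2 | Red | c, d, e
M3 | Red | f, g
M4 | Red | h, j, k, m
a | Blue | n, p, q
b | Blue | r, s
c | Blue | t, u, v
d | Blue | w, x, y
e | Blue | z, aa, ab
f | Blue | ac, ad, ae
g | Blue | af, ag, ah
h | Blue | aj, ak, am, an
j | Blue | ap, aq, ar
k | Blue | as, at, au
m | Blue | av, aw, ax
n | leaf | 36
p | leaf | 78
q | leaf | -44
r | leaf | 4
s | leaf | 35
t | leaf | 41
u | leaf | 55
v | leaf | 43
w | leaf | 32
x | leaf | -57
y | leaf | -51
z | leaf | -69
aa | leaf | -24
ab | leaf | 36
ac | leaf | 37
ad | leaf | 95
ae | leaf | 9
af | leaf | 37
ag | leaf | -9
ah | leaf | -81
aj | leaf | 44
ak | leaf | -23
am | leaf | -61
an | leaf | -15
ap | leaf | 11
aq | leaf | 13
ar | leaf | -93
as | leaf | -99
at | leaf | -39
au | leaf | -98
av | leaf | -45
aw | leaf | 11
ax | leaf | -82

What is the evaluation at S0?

a (Blue): min(36, 78, -44) = -44
b (Blue): min(4, 35) = 4
M1 (Red): max(-44, 4) = 4
c (Blue): min(41, 55, 43) = 41
d (Blue): min(32, -57, -51) = -57
e (Blue): min(-69, -24, 36) = -69
M2 (Red): max(41, -57, -69) = 41
f (Blue): min(37, 95, 9) = 9
g (Blue): min(37, -9, -81) = -81
M3 (Red): max(9, -81) = 9
h (Blue): min(44, -23, -61, -15) = -61
j (Blue): min(11, 13, -93) = -93
k (Blue): min(-99, -39, -98) = -99
m (Blue): min(-45, 11, -82) = -82
M4 (Red): max(-61, -93, -99, -82) = -61
S0 (Blue): min(4, 41, 9, -61) = -61

-61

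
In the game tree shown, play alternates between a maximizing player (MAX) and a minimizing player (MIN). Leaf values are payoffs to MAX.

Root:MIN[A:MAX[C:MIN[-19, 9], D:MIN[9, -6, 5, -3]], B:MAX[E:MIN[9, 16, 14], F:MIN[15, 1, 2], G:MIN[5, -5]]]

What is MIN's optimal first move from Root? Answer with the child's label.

A

C (MIN): min(-19, 9) = -19
D (MIN): min(9, -6, 5, -3) = -6
A (MAX): max(-19, -6) = -6
E (MIN): min(9, 16, 14) = 9
F (MIN): min(15, 1, 2) = 1
G (MIN): min(5, -5) = -5
B (MAX): max(9, 1, -5) = 9
Root (MIN): min(-6, 9) = -6
MIN at Root wants the lowest of {A=-6, B=9}, so chooses A.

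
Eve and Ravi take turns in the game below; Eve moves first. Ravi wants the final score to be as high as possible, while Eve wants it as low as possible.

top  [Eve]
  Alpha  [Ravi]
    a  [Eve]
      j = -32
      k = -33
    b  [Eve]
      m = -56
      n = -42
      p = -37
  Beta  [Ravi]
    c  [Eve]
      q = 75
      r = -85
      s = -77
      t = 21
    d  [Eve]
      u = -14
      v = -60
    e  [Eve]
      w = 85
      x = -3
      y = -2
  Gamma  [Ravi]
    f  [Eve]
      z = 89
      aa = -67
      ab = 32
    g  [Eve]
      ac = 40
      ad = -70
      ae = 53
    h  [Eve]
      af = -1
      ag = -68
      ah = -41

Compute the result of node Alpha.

a (Eve): min(-32, -33) = -33
b (Eve): min(-56, -42, -37) = -56
Alpha (Ravi): max(-33, -56) = -33

-33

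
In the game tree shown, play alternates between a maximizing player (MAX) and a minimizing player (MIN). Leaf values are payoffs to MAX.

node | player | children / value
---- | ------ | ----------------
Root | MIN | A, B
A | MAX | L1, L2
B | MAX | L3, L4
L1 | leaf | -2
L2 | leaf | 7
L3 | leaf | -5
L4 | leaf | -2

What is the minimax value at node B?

-2

B (MAX): max(-5, -2) = -2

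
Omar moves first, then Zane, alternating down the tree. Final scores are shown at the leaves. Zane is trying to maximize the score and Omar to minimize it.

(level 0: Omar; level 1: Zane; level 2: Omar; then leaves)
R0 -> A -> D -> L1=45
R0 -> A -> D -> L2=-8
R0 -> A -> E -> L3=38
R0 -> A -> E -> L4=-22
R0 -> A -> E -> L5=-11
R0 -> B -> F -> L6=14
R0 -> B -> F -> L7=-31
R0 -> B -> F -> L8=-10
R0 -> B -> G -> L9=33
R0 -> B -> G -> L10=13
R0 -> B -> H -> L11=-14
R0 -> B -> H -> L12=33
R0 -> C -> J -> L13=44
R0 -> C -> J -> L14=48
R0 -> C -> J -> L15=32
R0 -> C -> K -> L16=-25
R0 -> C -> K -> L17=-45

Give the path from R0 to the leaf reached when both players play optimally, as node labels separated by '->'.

R0 -> A -> D -> L2

D (Omar): min(45, -8) = -8
E (Omar): min(38, -22, -11) = -22
A (Zane): max(-8, -22) = -8
F (Omar): min(14, -31, -10) = -31
G (Omar): min(33, 13) = 13
H (Omar): min(-14, 33) = -14
B (Zane): max(-31, 13, -14) = 13
J (Omar): min(44, 48, 32) = 32
K (Omar): min(-25, -45) = -45
C (Zane): max(32, -45) = 32
R0 (Omar): min(-8, 13, 32) = -8
At R0, Omar picks A (lowest: -8).
At A, Zane picks D (highest: -8).
At D, Omar picks L2 (lowest: -8).
Terminal value -8.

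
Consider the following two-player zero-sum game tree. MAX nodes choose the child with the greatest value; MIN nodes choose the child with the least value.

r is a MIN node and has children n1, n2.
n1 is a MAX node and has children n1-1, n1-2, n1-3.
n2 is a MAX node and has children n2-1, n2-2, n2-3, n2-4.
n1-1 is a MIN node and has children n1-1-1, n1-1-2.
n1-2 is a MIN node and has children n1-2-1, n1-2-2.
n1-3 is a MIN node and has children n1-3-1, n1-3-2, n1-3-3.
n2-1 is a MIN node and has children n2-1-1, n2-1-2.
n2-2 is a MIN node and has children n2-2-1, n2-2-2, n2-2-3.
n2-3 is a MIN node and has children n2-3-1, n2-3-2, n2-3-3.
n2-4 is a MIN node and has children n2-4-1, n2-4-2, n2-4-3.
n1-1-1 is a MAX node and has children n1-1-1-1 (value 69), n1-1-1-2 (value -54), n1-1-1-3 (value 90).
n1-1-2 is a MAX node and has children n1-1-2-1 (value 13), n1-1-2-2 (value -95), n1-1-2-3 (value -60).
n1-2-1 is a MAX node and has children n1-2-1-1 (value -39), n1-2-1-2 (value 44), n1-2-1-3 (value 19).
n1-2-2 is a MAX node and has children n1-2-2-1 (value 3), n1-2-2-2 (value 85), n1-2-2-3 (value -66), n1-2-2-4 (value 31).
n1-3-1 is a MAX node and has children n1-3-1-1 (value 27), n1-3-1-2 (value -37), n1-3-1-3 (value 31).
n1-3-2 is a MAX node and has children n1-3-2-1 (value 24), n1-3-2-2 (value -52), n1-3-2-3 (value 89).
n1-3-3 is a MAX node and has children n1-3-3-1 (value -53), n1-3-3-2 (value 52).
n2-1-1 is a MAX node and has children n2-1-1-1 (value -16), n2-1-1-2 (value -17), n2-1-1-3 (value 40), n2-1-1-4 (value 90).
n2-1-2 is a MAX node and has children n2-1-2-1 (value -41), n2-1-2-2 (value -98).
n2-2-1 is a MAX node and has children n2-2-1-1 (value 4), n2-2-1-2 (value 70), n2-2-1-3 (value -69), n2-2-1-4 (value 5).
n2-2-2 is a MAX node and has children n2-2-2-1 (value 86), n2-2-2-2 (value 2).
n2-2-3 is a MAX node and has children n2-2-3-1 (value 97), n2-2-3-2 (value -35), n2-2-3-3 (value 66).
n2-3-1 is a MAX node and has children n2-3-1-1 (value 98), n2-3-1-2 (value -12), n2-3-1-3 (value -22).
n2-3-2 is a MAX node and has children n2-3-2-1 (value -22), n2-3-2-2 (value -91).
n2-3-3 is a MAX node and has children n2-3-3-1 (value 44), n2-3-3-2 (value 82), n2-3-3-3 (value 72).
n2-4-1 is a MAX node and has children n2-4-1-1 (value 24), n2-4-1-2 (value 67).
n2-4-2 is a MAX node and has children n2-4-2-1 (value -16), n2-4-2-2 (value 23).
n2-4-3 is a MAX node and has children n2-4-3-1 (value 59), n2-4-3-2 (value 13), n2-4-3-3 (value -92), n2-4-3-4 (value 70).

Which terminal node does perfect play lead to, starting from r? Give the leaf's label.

n1-2-1-2

n1-1-1 (MAX): max(69, -54, 90) = 90
n1-1-2 (MAX): max(13, -95, -60) = 13
n1-1 (MIN): min(90, 13) = 13
n1-2-1 (MAX): max(-39, 44, 19) = 44
n1-2-2 (MAX): max(3, 85, -66, 31) = 85
n1-2 (MIN): min(44, 85) = 44
n1-3-1 (MAX): max(27, -37, 31) = 31
n1-3-2 (MAX): max(24, -52, 89) = 89
n1-3-3 (MAX): max(-53, 52) = 52
n1-3 (MIN): min(31, 89, 52) = 31
n1 (MAX): max(13, 44, 31) = 44
n2-1-1 (MAX): max(-16, -17, 40, 90) = 90
n2-1-2 (MAX): max(-41, -98) = -41
n2-1 (MIN): min(90, -41) = -41
n2-2-1 (MAX): max(4, 70, -69, 5) = 70
n2-2-2 (MAX): max(86, 2) = 86
n2-2-3 (MAX): max(97, -35, 66) = 97
n2-2 (MIN): min(70, 86, 97) = 70
n2-3-1 (MAX): max(98, -12, -22) = 98
n2-3-2 (MAX): max(-22, -91) = -22
n2-3-3 (MAX): max(44, 82, 72) = 82
n2-3 (MIN): min(98, -22, 82) = -22
n2-4-1 (MAX): max(24, 67) = 67
n2-4-2 (MAX): max(-16, 23) = 23
n2-4-3 (MAX): max(59, 13, -92, 70) = 70
n2-4 (MIN): min(67, 23, 70) = 23
n2 (MAX): max(-41, 70, -22, 23) = 70
r (MIN): min(44, 70) = 44
At r, MIN picks n1 (lowest: 44).
At n1, MAX picks n1-2 (highest: 44).
At n1-2, MIN picks n1-2-1 (lowest: 44).
At n1-2-1, MAX picks n1-2-1-2 (highest: 44).
Terminal value 44.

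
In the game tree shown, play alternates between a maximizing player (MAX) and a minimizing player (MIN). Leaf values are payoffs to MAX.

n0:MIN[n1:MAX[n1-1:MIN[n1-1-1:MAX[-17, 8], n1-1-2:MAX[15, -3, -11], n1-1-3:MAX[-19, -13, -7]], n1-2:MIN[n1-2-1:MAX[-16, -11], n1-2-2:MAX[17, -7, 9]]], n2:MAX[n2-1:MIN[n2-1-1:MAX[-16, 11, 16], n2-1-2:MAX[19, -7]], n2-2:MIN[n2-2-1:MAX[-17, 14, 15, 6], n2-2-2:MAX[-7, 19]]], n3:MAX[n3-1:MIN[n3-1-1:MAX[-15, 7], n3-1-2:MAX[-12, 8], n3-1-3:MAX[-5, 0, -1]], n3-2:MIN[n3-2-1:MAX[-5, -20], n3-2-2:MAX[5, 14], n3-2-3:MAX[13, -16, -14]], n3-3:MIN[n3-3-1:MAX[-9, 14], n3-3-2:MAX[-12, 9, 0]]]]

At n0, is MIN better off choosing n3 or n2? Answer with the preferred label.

n3

n3-1-1 (MAX): max(-15, 7) = 7
n3-1-2 (MAX): max(-12, 8) = 8
n3-1-3 (MAX): max(-5, 0, -1) = 0
n3-1 (MIN): min(7, 8, 0) = 0
n3-2-1 (MAX): max(-5, -20) = -5
n3-2-2 (MAX): max(5, 14) = 14
n3-2-3 (MAX): max(13, -16, -14) = 13
n3-2 (MIN): min(-5, 14, 13) = -5
n3-3-1 (MAX): max(-9, 14) = 14
n3-3-2 (MAX): max(-12, 9, 0) = 9
n3-3 (MIN): min(14, 9) = 9
n3 (MAX): max(0, -5, 9) = 9
n2-1-1 (MAX): max(-16, 11, 16) = 16
n2-1-2 (MAX): max(19, -7) = 19
n2-1 (MIN): min(16, 19) = 16
n2-2-1 (MAX): max(-17, 14, 15, 6) = 15
n2-2-2 (MAX): max(-7, 19) = 19
n2-2 (MIN): min(15, 19) = 15
n2 (MAX): max(16, 15) = 16
MIN prefers the lower value; n3=9, n2=16. n3 is better since 9 < 16.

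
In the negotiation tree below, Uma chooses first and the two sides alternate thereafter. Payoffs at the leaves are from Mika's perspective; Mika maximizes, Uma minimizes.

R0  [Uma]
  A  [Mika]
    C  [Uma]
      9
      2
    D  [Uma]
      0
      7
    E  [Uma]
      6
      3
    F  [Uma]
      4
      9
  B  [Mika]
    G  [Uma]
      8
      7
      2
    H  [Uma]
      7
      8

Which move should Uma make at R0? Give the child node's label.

C (Uma): min(9, 2) = 2
D (Uma): min(0, 7) = 0
E (Uma): min(6, 3) = 3
F (Uma): min(4, 9) = 4
A (Mika): max(2, 0, 3, 4) = 4
G (Uma): min(8, 7, 2) = 2
H (Uma): min(7, 8) = 7
B (Mika): max(2, 7) = 7
R0 (Uma): min(4, 7) = 4
Uma at R0 wants the lowest of {A=4, B=7}, so chooses A.

A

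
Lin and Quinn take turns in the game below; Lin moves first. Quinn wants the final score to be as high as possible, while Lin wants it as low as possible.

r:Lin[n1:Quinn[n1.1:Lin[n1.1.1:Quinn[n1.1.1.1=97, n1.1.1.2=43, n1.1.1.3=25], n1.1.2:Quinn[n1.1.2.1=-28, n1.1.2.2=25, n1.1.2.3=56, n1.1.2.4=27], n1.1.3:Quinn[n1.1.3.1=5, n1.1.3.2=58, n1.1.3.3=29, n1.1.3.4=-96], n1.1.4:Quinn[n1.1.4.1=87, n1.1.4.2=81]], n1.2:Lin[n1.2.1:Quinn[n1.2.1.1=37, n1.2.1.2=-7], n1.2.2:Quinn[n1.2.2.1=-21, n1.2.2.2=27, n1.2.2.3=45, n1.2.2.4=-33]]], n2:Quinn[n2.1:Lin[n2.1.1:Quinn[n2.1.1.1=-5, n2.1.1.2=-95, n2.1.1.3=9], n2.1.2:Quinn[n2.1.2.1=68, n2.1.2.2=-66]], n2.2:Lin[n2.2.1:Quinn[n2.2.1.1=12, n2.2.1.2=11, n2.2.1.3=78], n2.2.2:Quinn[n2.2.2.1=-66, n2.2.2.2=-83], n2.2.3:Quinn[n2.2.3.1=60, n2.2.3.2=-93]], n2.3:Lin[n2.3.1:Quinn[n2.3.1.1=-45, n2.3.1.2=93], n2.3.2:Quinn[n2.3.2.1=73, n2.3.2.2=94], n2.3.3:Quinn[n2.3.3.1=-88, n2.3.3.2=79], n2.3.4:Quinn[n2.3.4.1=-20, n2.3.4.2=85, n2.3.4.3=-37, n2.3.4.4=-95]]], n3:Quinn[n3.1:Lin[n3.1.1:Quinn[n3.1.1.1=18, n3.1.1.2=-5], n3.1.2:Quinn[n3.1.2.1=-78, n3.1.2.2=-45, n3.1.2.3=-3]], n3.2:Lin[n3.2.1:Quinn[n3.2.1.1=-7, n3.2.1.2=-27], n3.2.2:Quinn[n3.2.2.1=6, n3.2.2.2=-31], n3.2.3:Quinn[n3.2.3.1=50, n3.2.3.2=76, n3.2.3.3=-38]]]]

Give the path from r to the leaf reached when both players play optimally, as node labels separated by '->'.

r -> n3 -> n3.1 -> n3.1.2 -> n3.1.2.3

n1.1.1 (Quinn): max(97, 43, 25) = 97
n1.1.2 (Quinn): max(-28, 25, 56, 27) = 56
n1.1.3 (Quinn): max(5, 58, 29, -96) = 58
n1.1.4 (Quinn): max(87, 81) = 87
n1.1 (Lin): min(97, 56, 58, 87) = 56
n1.2.1 (Quinn): max(37, -7) = 37
n1.2.2 (Quinn): max(-21, 27, 45, -33) = 45
n1.2 (Lin): min(37, 45) = 37
n1 (Quinn): max(56, 37) = 56
n2.1.1 (Quinn): max(-5, -95, 9) = 9
n2.1.2 (Quinn): max(68, -66) = 68
n2.1 (Lin): min(9, 68) = 9
n2.2.1 (Quinn): max(12, 11, 78) = 78
n2.2.2 (Quinn): max(-66, -83) = -66
n2.2.3 (Quinn): max(60, -93) = 60
n2.2 (Lin): min(78, -66, 60) = -66
n2.3.1 (Quinn): max(-45, 93) = 93
n2.3.2 (Quinn): max(73, 94) = 94
n2.3.3 (Quinn): max(-88, 79) = 79
n2.3.4 (Quinn): max(-20, 85, -37, -95) = 85
n2.3 (Lin): min(93, 94, 79, 85) = 79
n2 (Quinn): max(9, -66, 79) = 79
n3.1.1 (Quinn): max(18, -5) = 18
n3.1.2 (Quinn): max(-78, -45, -3) = -3
n3.1 (Lin): min(18, -3) = -3
n3.2.1 (Quinn): max(-7, -27) = -7
n3.2.2 (Quinn): max(6, -31) = 6
n3.2.3 (Quinn): max(50, 76, -38) = 76
n3.2 (Lin): min(-7, 6, 76) = -7
n3 (Quinn): max(-3, -7) = -3
r (Lin): min(56, 79, -3) = -3
At r, Lin picks n3 (lowest: -3).
At n3, Quinn picks n3.1 (highest: -3).
At n3.1, Lin picks n3.1.2 (lowest: -3).
At n3.1.2, Quinn picks n3.1.2.3 (highest: -3).
Terminal value -3.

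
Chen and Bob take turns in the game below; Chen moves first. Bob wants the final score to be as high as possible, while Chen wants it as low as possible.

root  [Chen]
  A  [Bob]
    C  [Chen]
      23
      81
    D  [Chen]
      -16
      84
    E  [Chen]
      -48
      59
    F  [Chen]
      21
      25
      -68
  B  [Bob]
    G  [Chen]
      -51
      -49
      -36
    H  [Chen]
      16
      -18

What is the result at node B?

G (Chen): min(-51, -49, -36) = -51
H (Chen): min(16, -18) = -18
B (Bob): max(-51, -18) = -18

-18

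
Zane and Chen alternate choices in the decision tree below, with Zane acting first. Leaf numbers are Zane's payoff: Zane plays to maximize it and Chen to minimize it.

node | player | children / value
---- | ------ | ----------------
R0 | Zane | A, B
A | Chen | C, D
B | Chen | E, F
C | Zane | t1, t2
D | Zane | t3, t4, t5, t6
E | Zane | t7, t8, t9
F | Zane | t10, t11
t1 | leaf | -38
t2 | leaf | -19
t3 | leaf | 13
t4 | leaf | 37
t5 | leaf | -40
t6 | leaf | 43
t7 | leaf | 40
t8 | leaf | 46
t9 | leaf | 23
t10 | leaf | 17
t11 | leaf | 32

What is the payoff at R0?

C (Zane): max(-38, -19) = -19
D (Zane): max(13, 37, -40, 43) = 43
A (Chen): min(-19, 43) = -19
E (Zane): max(40, 46, 23) = 46
F (Zane): max(17, 32) = 32
B (Chen): min(46, 32) = 32
R0 (Zane): max(-19, 32) = 32

32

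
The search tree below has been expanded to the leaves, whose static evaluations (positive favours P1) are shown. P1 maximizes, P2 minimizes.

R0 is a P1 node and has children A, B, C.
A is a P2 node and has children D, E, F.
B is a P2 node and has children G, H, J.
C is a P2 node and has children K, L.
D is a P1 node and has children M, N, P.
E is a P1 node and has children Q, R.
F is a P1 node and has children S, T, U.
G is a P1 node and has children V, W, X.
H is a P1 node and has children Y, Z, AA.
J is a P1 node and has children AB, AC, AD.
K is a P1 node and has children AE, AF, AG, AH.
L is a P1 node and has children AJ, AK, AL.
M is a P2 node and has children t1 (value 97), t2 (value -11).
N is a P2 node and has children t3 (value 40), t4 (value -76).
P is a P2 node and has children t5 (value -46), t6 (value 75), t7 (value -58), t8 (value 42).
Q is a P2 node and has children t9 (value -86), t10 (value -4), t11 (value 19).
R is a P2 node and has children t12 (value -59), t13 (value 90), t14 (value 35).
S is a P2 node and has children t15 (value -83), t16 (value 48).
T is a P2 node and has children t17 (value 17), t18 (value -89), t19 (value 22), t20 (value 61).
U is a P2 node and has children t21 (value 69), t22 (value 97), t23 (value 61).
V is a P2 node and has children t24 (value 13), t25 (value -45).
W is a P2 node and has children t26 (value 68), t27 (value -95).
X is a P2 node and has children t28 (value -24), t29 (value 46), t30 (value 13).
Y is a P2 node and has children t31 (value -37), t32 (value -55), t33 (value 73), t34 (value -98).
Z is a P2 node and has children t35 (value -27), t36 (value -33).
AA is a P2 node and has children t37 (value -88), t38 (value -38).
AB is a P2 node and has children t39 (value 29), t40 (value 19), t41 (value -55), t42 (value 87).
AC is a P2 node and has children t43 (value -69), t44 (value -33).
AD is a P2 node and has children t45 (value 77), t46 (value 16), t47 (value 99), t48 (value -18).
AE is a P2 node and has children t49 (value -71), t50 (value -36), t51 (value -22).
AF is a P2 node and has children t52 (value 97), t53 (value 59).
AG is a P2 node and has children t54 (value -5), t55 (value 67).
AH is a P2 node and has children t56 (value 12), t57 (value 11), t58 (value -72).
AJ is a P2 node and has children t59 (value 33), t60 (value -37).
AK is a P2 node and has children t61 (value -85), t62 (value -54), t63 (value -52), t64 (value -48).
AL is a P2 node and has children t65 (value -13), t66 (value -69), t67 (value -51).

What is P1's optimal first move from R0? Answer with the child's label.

M (P2): min(97, -11) = -11
N (P2): min(40, -76) = -76
P (P2): min(-46, 75, -58, 42) = -58
D (P1): max(-11, -76, -58) = -11
Q (P2): min(-86, -4, 19) = -86
R (P2): min(-59, 90, 35) = -59
E (P1): max(-86, -59) = -59
S (P2): min(-83, 48) = -83
T (P2): min(17, -89, 22, 61) = -89
U (P2): min(69, 97, 61) = 61
F (P1): max(-83, -89, 61) = 61
A (P2): min(-11, -59, 61) = -59
V (P2): min(13, -45) = -45
W (P2): min(68, -95) = -95
X (P2): min(-24, 46, 13) = -24
G (P1): max(-45, -95, -24) = -24
Y (P2): min(-37, -55, 73, -98) = -98
Z (P2): min(-27, -33) = -33
AA (P2): min(-88, -38) = -88
H (P1): max(-98, -33, -88) = -33
AB (P2): min(29, 19, -55, 87) = -55
AC (P2): min(-69, -33) = -69
AD (P2): min(77, 16, 99, -18) = -18
J (P1): max(-55, -69, -18) = -18
B (P2): min(-24, -33, -18) = -33
AE (P2): min(-71, -36, -22) = -71
AF (P2): min(97, 59) = 59
AG (P2): min(-5, 67) = -5
AH (P2): min(12, 11, -72) = -72
K (P1): max(-71, 59, -5, -72) = 59
AJ (P2): min(33, -37) = -37
AK (P2): min(-85, -54, -52, -48) = -85
AL (P2): min(-13, -69, -51) = -69
L (P1): max(-37, -85, -69) = -37
C (P2): min(59, -37) = -37
R0 (P1): max(-59, -33, -37) = -33
P1 at R0 wants the highest of {A=-59, B=-33, C=-37}, so chooses B.

B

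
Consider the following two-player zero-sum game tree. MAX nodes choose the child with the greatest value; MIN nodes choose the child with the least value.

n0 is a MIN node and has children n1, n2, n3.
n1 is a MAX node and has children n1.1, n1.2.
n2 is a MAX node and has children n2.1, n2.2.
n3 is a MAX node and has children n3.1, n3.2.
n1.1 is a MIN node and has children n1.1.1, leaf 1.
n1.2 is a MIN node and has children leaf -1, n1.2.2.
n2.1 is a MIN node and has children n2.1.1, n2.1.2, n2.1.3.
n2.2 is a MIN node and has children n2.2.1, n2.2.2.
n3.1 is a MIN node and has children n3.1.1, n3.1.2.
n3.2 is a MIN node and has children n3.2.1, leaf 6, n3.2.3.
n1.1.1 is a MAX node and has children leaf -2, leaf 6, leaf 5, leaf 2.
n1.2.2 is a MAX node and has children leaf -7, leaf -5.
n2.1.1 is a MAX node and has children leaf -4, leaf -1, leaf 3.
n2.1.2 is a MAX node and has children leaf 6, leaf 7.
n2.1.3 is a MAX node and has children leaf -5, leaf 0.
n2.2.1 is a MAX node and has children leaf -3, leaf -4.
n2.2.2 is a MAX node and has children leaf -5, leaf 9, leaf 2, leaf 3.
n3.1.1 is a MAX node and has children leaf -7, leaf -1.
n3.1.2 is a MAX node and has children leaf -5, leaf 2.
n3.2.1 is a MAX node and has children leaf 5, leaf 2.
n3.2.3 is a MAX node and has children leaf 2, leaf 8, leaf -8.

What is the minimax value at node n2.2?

n2.2.1 (MAX): max(-3, -4) = -3
n2.2.2 (MAX): max(-5, 9, 2, 3) = 9
n2.2 (MIN): min(-3, 9) = -3

-3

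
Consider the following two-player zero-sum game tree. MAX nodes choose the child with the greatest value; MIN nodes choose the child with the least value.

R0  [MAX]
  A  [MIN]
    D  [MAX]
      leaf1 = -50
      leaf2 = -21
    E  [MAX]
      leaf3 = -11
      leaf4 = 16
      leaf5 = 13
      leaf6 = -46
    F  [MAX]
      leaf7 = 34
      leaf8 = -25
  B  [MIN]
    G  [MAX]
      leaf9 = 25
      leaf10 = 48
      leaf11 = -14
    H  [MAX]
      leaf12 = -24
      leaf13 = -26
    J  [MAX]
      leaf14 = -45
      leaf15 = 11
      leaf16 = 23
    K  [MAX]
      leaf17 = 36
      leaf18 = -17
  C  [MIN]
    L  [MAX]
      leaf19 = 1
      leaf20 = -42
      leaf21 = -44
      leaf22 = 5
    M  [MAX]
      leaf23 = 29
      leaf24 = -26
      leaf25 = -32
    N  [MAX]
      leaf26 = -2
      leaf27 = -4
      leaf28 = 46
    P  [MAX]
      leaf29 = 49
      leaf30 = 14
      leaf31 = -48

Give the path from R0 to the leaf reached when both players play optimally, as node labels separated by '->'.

D (MAX): max(-50, -21) = -21
E (MAX): max(-11, 16, 13, -46) = 16
F (MAX): max(34, -25) = 34
A (MIN): min(-21, 16, 34) = -21
G (MAX): max(25, 48, -14) = 48
H (MAX): max(-24, -26) = -24
J (MAX): max(-45, 11, 23) = 23
K (MAX): max(36, -17) = 36
B (MIN): min(48, -24, 23, 36) = -24
L (MAX): max(1, -42, -44, 5) = 5
M (MAX): max(29, -26, -32) = 29
N (MAX): max(-2, -4, 46) = 46
P (MAX): max(49, 14, -48) = 49
C (MIN): min(5, 29, 46, 49) = 5
R0 (MAX): max(-21, -24, 5) = 5
At R0, MAX picks C (highest: 5).
At C, MIN picks L (lowest: 5).
At L, MAX picks leaf22 (highest: 5).
Terminal value 5.

R0 -> C -> L -> leaf22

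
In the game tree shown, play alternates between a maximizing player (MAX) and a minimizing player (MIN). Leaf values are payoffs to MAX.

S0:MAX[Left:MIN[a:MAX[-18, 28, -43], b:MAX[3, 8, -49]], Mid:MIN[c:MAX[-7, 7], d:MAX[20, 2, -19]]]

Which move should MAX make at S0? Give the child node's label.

a (MAX): max(-18, 28, -43) = 28
b (MAX): max(3, 8, -49) = 8
Left (MIN): min(28, 8) = 8
c (MAX): max(-7, 7) = 7
d (MAX): max(20, 2, -19) = 20
Mid (MIN): min(7, 20) = 7
S0 (MAX): max(8, 7) = 8
MAX at S0 wants the highest of {Left=8, Mid=7}, so chooses Left.

Left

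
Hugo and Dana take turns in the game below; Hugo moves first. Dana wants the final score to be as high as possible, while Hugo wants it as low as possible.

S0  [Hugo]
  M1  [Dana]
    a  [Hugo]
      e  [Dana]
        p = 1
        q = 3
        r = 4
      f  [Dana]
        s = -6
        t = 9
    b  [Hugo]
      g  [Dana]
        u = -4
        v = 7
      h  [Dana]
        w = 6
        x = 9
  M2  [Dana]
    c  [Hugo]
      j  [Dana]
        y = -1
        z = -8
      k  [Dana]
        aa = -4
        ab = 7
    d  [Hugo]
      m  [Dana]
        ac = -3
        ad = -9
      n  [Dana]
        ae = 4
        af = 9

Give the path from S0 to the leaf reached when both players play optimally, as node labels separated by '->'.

e (Dana): max(1, 3, 4) = 4
f (Dana): max(-6, 9) = 9
a (Hugo): min(4, 9) = 4
g (Dana): max(-4, 7) = 7
h (Dana): max(6, 9) = 9
b (Hugo): min(7, 9) = 7
M1 (Dana): max(4, 7) = 7
j (Dana): max(-1, -8) = -1
k (Dana): max(-4, 7) = 7
c (Hugo): min(-1, 7) = -1
m (Dana): max(-3, -9) = -3
n (Dana): max(4, 9) = 9
d (Hugo): min(-3, 9) = -3
M2 (Dana): max(-1, -3) = -1
S0 (Hugo): min(7, -1) = -1
At S0, Hugo picks M2 (lowest: -1).
At M2, Dana picks c (highest: -1).
At c, Hugo picks j (lowest: -1).
At j, Dana picks y (highest: -1).
Terminal value -1.

S0 -> M2 -> c -> j -> y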